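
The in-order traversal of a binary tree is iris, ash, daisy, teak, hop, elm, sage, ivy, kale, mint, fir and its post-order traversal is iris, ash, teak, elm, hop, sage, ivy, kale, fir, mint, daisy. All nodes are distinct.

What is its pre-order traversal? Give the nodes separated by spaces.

The last element of post-order is the root; it splits in-order into left and right subtrees.
Root daisy: left subtree has 2 nodes {iris, ash}, right has 8 {teak, hop, elm, sage, ivy, kale, mint, fir}.
  Root ash: left subtree has 1 node {iris}, right has 0 { }.
  Root mint: left subtree has 6 nodes {teak, hop, elm, sage, ivy, kale}, right has 1 {fir}.
    Root kale: left subtree has 5 nodes {teak, hop, elm, sage, ivy}, right has 0 { }.
      Root ivy: left subtree has 4 nodes {teak, hop, elm, sage}, right has 0 { }.
        Root sage: left subtree has 3 nodes {teak, hop, elm}, right has 0 { }.
          Root hop: left subtree has 1 node {teak}, right has 1 {elm}.

daisy ash iris mint kale ivy sage hop teak elm fir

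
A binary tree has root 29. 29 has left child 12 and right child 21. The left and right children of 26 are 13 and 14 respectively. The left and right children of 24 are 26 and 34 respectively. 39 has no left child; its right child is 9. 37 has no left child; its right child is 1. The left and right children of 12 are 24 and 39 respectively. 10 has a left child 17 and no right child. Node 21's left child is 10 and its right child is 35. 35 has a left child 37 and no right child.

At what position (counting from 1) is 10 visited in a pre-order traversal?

11

Pre-order visits the node, then its left subtree, then its right subtree.
Visit 29.
At 29: go left to 12.
  Visit 12.
  At 12: go left to 24.
    Visit 24.
    At 24: go left to 26.
      Visit 26.
      At 26: go left to 13.
        13 is a leaf — visit 13.
      At 26: go right to 14.
        14 is a leaf — visit 14.
    At 24: go right to 34.
      34 is a leaf — visit 34.
  At 12: go right to 39.
    Visit 39.
    At 39: no left child.
    At 39: go right to 9.
      9 is a leaf — visit 9.
At 29: go right to 21.
  Visit 21.
  At 21: go left to 10.
    Visit 10.
    At 10: go left to 17.
      17 is a leaf — visit 17.
    At 10: no right child.
  At 21: go right to 35.
    Visit 35.
    At 35: go left to 37.
      Visit 37.
      At 37: no left child.
      At 37: go right to 1.
        1 is a leaf — visit 1.
    At 35: no right child.
Full pre-order sequence: 29, 12, 24, 26, 13, 14, 34, 39, 9, 21, 10, 17, 35, 37, 1.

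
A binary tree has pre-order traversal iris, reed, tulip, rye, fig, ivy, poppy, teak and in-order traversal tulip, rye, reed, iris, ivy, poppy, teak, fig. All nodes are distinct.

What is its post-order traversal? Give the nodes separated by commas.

rye, tulip, reed, teak, poppy, ivy, fig, iris

The first element of pre-order is the root; it splits in-order into left and right subtrees.
Root iris: left subtree has 3 nodes {tulip, rye, reed}, right has 4 {ivy, poppy, teak, fig}.
  Root reed: left subtree has 2 nodes {tulip, rye}, right has 0 { }.
    Root tulip: left subtree has 0 nodes { }, right has 1 {rye}.
  Root fig: left subtree has 3 nodes {ivy, poppy, teak}, right has 0 { }.
    Root ivy: left subtree has 0 nodes { }, right has 2 {poppy, teak}.
      Root poppy: left subtree has 0 nodes { }, right has 1 {teak}.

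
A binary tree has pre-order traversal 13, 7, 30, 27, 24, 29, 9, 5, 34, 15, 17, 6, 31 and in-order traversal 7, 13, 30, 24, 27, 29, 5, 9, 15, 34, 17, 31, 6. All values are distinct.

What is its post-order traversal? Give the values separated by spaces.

7 24 5 15 31 6 17 34 9 29 27 30 13

The first element of pre-order is the root; it splits in-order into left and right subtrees.
Root 13: left subtree has 1 node {7}, right has 11 {30, 24, 27, 29, 5, 9, 15, 34, 17, 31, 6}.
  Root 30: left subtree has 0 nodes { }, right has 10 {24, 27, 29, 5, 9, 15, 34, 17, 31, 6}.
    Root 27: left subtree has 1 node {24}, right has 8 {29, 5, 9, 15, 34, 17, 31, 6}.
      Root 29: left subtree has 0 nodes { }, right has 7 {5, 9, 15, 34, 17, 31, 6}.
        Root 9: left subtree has 1 node {5}, right has 5 {15, 34, 17, 31, 6}.
          Root 34: left subtree has 1 node {15}, right has 3 {17, 31, 6}.
            Root 17: left subtree has 0 nodes { }, right has 2 {31, 6}.
              Root 6: left subtree has 1 node {31}, right has 0 { }.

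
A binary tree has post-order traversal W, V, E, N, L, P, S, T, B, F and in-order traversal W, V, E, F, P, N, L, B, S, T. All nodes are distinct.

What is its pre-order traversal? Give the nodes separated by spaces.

The last element of post-order is the root; it splits in-order into left and right subtrees.
Root F: left subtree has 3 nodes {W, V, E}, right has 6 {P, N, L, B, S, T}.
  Root E: left subtree has 2 nodes {W, V}, right has 0 { }.
    Root V: left subtree has 1 node {W}, right has 0 { }.
  Root B: left subtree has 3 nodes {P, N, L}, right has 2 {S, T}.
    Root P: left subtree has 0 nodes { }, right has 2 {N, L}.
      Root L: left subtree has 1 node {N}, right has 0 { }.
    Root T: left subtree has 1 node {S}, right has 0 { }.

F E V W B P L N T S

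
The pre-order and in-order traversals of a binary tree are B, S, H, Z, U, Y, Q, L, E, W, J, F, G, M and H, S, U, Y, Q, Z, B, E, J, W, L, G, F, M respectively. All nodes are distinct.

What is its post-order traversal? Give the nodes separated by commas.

The first element of pre-order is the root; it splits in-order into left and right subtrees.
Root B: left subtree has 6 nodes {H, S, U, Y, Q, Z}, right has 7 {E, J, W, L, G, F, M}.
  Root S: left subtree has 1 node {H}, right has 4 {U, Y, Q, Z}.
    Root Z: left subtree has 3 nodes {U, Y, Q}, right has 0 { }.
      Root U: left subtree has 0 nodes { }, right has 2 {Y, Q}.
        Root Y: left subtree has 0 nodes { }, right has 1 {Q}.
  Root L: left subtree has 3 nodes {E, J, W}, right has 3 {G, F, M}.
    Root E: left subtree has 0 nodes { }, right has 2 {J, W}.
      Root W: left subtree has 1 node {J}, right has 0 { }.
    Root F: left subtree has 1 node {G}, right has 1 {M}.

H, Q, Y, U, Z, S, J, W, E, G, M, F, L, B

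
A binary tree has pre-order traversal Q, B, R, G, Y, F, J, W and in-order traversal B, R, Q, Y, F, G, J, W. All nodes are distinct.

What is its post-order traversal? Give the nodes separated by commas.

R, B, F, Y, W, J, G, Q

The first element of pre-order is the root; it splits in-order into left and right subtrees.
Root Q: left subtree has 2 nodes {B, R}, right has 5 {Y, F, G, J, W}.
  Root B: left subtree has 0 nodes { }, right has 1 {R}.
  Root G: left subtree has 2 nodes {Y, F}, right has 2 {J, W}.
    Root Y: left subtree has 0 nodes { }, right has 1 {F}.
    Root J: left subtree has 0 nodes { }, right has 1 {W}.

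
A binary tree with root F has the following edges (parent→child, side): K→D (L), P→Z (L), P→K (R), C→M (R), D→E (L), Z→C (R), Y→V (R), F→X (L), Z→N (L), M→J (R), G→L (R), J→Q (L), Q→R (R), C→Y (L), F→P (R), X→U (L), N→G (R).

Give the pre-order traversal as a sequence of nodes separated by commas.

F, X, U, P, Z, N, G, L, C, Y, V, M, J, Q, R, K, D, E

Pre-order visits the node, then its left subtree, then its right subtree.
Visit F.
At F: go left to X.
  Visit X.
  At X: go left to U.
    U is a leaf — visit U.
  At X: no right child.
At F: go right to P.
  Visit P.
  At P: go left to Z.
    Visit Z.
    At Z: go left to N.
      Visit N.
      At N: no left child.
      At N: go right to G.
        Visit G.
        At G: no left child.
        At G: go right to L.
          L is a leaf — visit L.
    At Z: go right to C.
      Visit C.
      At C: go left to Y.
        Visit Y.
        At Y: no left child.
        At Y: go right to V.
          V is a leaf — visit V.
      At C: go right to M.
        Visit M.
        At M: no left child.
        At M: go right to J.
          Visit J.
          At J: go left to Q.
            Visit Q.
            At Q: no left child.
            At Q: go right to R.
              R is a leaf — visit R.
          At J: no right child.
  At P: go right to K.
    Visit K.
    At K: go left to D.
      Visit D.
      At D: go left to E.
        E is a leaf — visit E.
      At D: no right child.
    At K: no right child.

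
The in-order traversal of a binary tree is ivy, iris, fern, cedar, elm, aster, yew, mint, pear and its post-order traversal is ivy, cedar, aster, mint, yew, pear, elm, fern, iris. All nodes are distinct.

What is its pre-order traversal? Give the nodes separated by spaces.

iris ivy fern elm cedar pear yew aster mint

The last element of post-order is the root; it splits in-order into left and right subtrees.
Root iris: left subtree has 1 node {ivy}, right has 7 {fern, cedar, elm, aster, yew, mint, pear}.
  Root fern: left subtree has 0 nodes { }, right has 6 {cedar, elm, aster, yew, mint, pear}.
    Root elm: left subtree has 1 node {cedar}, right has 4 {aster, yew, mint, pear}.
      Root pear: left subtree has 3 nodes {aster, yew, mint}, right has 0 { }.
        Root yew: left subtree has 1 node {aster}, right has 1 {mint}.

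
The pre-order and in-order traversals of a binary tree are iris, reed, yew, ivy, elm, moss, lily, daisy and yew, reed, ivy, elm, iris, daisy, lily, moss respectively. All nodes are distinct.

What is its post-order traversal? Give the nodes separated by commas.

The first element of pre-order is the root; it splits in-order into left and right subtrees.
Root iris: left subtree has 4 nodes {yew, reed, ivy, elm}, right has 3 {daisy, lily, moss}.
  Root reed: left subtree has 1 node {yew}, right has 2 {ivy, elm}.
    Root ivy: left subtree has 0 nodes { }, right has 1 {elm}.
  Root moss: left subtree has 2 nodes {daisy, lily}, right has 0 { }.
    Root lily: left subtree has 1 node {daisy}, right has 0 { }.

yew, elm, ivy, reed, daisy, lily, moss, iris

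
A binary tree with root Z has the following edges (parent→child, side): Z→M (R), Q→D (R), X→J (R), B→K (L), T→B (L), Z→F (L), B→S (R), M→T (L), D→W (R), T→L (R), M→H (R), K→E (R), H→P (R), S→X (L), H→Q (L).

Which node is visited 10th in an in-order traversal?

In-order visits the left subtree, then the node, then the right subtree.
At Z: go left to F.
  F is a leaf — visit F.
Visit Z.
At Z: go right to M.
  At M: go left to T.
    At T: go left to B.
      At B: go left to K.
        At K: no left child.
        Visit K.
        At K: go right to E.
          E is a leaf — visit E.
      Visit B.
      At B: go right to S.
        At S: go left to X.
          At X: no left child.
          Visit X.
          At X: go right to J.
            J is a leaf — visit J.
        Visit S.
        At S: no right child.
    Visit T.
    At T: go right to L.
      L is a leaf — visit L.
  Visit M.
  At M: go right to H.
    At H: go left to Q.
      At Q: no left child.
      Visit Q.
      At Q: go right to D.
        At D: no left child.
        Visit D.
        At D: go right to W.
          W is a leaf — visit W.
    Visit H.
    At H: go right to P.
      P is a leaf — visit P.
Full in-order sequence: F, Z, K, E, B, X, J, S, T, L, M, Q, D, W, H, P.

L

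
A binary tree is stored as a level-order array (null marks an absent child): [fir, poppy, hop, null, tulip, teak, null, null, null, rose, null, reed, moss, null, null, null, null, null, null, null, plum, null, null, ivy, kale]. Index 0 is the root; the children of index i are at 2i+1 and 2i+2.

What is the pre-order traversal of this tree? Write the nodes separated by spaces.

fir poppy tulip rose plum hop teak reed ivy kale moss

Pre-order visits the node, then its left subtree, then its right subtree.
Visit fir.
At fir: go left to poppy.
  Visit poppy.
  At poppy: no left child.
  At poppy: go right to tulip.
    Visit tulip.
    At tulip: go left to rose.
      Visit rose.
      At rose: no left child.
      At rose: go right to plum.
        plum is a leaf — visit plum.
    At tulip: no right child.
At fir: go right to hop.
  Visit hop.
  At hop: go left to teak.
    Visit teak.
    At teak: go left to reed.
      Visit reed.
      At reed: go left to ivy.
        ivy is a leaf — visit ivy.
      At reed: go right to kale.
        kale is a leaf — visit kale.
    At teak: go right to moss.
      moss is a leaf — visit moss.
  At hop: no right child.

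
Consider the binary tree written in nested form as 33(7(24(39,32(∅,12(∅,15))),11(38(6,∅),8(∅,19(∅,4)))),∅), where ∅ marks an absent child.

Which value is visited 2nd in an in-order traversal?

In-order visits the left subtree, then the node, then the right subtree.
At 33: go left to 7.
  At 7: go left to 24.
    At 24: go left to 39.
      39 is a leaf — visit 39.
    Visit 24.
    At 24: go right to 32.
      At 32: no left child.
      Visit 32.
      At 32: go right to 12.
        At 12: no left child.
        Visit 12.
        At 12: go right to 15.
          15 is a leaf — visit 15.
  Visit 7.
  At 7: go right to 11.
    At 11: go left to 38.
      At 38: go left to 6.
        6 is a leaf — visit 6.
      Visit 38.
      At 38: no right child.
    Visit 11.
    At 11: go right to 8.
      At 8: no left child.
      Visit 8.
      At 8: go right to 19.
        At 19: no left child.
        Visit 19.
        At 19: go right to 4.
          4 is a leaf — visit 4.
Visit 33.
At 33: no right child.
Full in-order sequence: 39, 24, 32, 12, 15, 7, 6, 38, 11, 8, 19, 4, 33.

24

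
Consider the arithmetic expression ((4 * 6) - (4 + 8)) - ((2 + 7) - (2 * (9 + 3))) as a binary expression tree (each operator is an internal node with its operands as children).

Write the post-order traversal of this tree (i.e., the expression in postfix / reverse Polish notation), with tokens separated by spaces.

4 6 * 4 8 + - 2 7 + 2 9 3 + * - -

Post-order on an expression tree gives postfix notation: for each operator, emit left operand, right operand, then the operator.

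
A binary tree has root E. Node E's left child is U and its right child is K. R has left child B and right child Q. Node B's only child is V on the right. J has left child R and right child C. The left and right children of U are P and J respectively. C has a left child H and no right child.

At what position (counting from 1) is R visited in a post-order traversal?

Post-order visits the left subtree, then the right subtree, then the node.
At E: go left to U.
  At U: go left to P.
    P is a leaf — visit P.
  At U: go right to J.
    At J: go left to R.
      At R: go left to B.
        At B: no left child.
        At B: go right to V.
          V is a leaf — visit V.
        Visit B.
      At R: go right to Q.
        Q is a leaf — visit Q.
      Visit R.
    At J: go right to C.
      At C: go left to H.
        H is a leaf — visit H.
      At C: no right child.
      Visit C.
    Visit J.
  Visit U.
At E: go right to K.
  K is a leaf — visit K.
Visit E.
Full post-order sequence: P, V, B, Q, R, H, C, J, U, K, E.

5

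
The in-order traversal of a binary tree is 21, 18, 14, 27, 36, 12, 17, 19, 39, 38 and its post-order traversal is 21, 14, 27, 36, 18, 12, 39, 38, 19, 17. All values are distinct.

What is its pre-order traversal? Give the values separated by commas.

17, 12, 18, 21, 36, 27, 14, 19, 38, 39

The last element of post-order is the root; it splits in-order into left and right subtrees.
Root 17: left subtree has 6 nodes {21, 18, 14, 27, 36, 12}, right has 3 {19, 39, 38}.
  Root 12: left subtree has 5 nodes {21, 18, 14, 27, 36}, right has 0 { }.
    Root 18: left subtree has 1 node {21}, right has 3 {14, 27, 36}.
      Root 36: left subtree has 2 nodes {14, 27}, right has 0 { }.
        Root 27: left subtree has 1 node {14}, right has 0 { }.
  Root 19: left subtree has 0 nodes { }, right has 2 {39, 38}.
    Root 38: left subtree has 1 node {39}, right has 0 { }.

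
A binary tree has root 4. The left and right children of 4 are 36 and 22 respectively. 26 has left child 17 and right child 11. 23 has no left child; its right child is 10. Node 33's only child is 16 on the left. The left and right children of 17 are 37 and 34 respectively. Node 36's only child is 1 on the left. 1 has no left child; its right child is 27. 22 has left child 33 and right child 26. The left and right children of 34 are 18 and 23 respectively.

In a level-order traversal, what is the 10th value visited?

11

Level-order visits nodes level by level from the root, left to right within each level.
Level 0: 4
Level 1: 36, 22
Level 2: 1, 33, 26
Level 3: 27, 16, 17, 11
Level 4: 37, 34
Level 5: 18, 23
Level 6: 10
Full level-order sequence: 4, 36, 22, 1, 33, 26, 27, 16, 17, 11, 37, 34, 18, 23, 10.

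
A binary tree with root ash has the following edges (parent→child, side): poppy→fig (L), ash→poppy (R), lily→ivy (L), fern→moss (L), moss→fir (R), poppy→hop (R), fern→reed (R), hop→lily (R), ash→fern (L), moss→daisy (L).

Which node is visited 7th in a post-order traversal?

ivy

Post-order visits the left subtree, then the right subtree, then the node.
At ash: go left to fern.
  At fern: go left to moss.
    At moss: go left to daisy.
      daisy is a leaf — visit daisy.
    At moss: go right to fir.
      fir is a leaf — visit fir.
    Visit moss.
  At fern: go right to reed.
    reed is a leaf — visit reed.
  Visit fern.
At ash: go right to poppy.
  At poppy: go left to fig.
    fig is a leaf — visit fig.
  At poppy: go right to hop.
    At hop: no left child.
    At hop: go right to lily.
      At lily: go left to ivy.
        ivy is a leaf — visit ivy.
      At lily: no right child.
      Visit lily.
    Visit hop.
  Visit poppy.
Visit ash.
Full post-order sequence: daisy, fir, moss, reed, fern, fig, ivy, lily, hop, poppy, ash.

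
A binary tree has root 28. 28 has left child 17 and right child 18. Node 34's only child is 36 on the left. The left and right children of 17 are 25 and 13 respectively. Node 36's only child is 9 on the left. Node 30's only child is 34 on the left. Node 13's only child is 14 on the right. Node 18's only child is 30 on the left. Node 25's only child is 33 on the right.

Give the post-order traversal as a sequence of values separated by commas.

33, 25, 14, 13, 17, 9, 36, 34, 30, 18, 28

Post-order visits the left subtree, then the right subtree, then the node.
At 28: go left to 17.
  At 17: go left to 25.
    At 25: no left child.
    At 25: go right to 33.
      33 is a leaf — visit 33.
    Visit 25.
  At 17: go right to 13.
    At 13: no left child.
    At 13: go right to 14.
      14 is a leaf — visit 14.
    Visit 13.
  Visit 17.
At 28: go right to 18.
  At 18: go left to 30.
    At 30: go left to 34.
      At 34: go left to 36.
        At 36: go left to 9.
          9 is a leaf — visit 9.
        At 36: no right child.
        Visit 36.
      At 34: no right child.
      Visit 34.
    At 30: no right child.
    Visit 30.
  At 18: no right child.
  Visit 18.
Visit 28.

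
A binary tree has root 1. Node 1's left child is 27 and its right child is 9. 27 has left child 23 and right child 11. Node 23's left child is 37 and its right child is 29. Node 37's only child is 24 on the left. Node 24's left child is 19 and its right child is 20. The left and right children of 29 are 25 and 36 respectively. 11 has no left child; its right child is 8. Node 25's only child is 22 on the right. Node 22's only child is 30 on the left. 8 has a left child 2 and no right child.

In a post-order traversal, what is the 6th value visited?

Post-order visits the left subtree, then the right subtree, then the node.
At 1: go left to 27.
  At 27: go left to 23.
    At 23: go left to 37.
      At 37: go left to 24.
        At 24: go left to 19.
          19 is a leaf — visit 19.
        At 24: go right to 20.
          20 is a leaf — visit 20.
        Visit 24.
      At 37: no right child.
      Visit 37.
    At 23: go right to 29.
      At 29: go left to 25.
        At 25: no left child.
        At 25: go right to 22.
          At 22: go left to 30.
            30 is a leaf — visit 30.
          At 22: no right child.
          Visit 22.
        Visit 25.
      At 29: go right to 36.
        36 is a leaf — visit 36.
      Visit 29.
    Visit 23.
  At 27: go right to 11.
    At 11: no left child.
    At 11: go right to 8.
      At 8: go left to 2.
        2 is a leaf — visit 2.
      At 8: no right child.
      Visit 8.
    Visit 11.
  Visit 27.
At 1: go right to 9.
  9 is a leaf — visit 9.
Visit 1.
Full post-order sequence: 19, 20, 24, 37, 30, 22, 25, 36, 29, 23, 2, 8, 11, 27, 9, 1.

22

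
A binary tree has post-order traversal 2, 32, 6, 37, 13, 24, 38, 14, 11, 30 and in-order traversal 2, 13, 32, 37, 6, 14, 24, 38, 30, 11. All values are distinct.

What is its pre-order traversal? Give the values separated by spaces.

The last element of post-order is the root; it splits in-order into left and right subtrees.
Root 30: left subtree has 8 nodes {2, 13, 32, 37, 6, 14, 24, 38}, right has 1 {11}.
  Root 14: left subtree has 5 nodes {2, 13, 32, 37, 6}, right has 2 {24, 38}.
    Root 13: left subtree has 1 node {2}, right has 3 {32, 37, 6}.
      Root 37: left subtree has 1 node {32}, right has 1 {6}.
    Root 38: left subtree has 1 node {24}, right has 0 { }.

30 14 13 2 37 32 6 38 24 11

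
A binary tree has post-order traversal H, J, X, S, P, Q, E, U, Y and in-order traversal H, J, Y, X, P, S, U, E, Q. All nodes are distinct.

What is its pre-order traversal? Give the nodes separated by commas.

The last element of post-order is the root; it splits in-order into left and right subtrees.
Root Y: left subtree has 2 nodes {H, J}, right has 6 {X, P, S, U, E, Q}.
  Root J: left subtree has 1 node {H}, right has 0 { }.
  Root U: left subtree has 3 nodes {X, P, S}, right has 2 {E, Q}.
    Root P: left subtree has 1 node {X}, right has 1 {S}.
    Root E: left subtree has 0 nodes { }, right has 1 {Q}.

Y, J, H, U, P, X, S, E, Q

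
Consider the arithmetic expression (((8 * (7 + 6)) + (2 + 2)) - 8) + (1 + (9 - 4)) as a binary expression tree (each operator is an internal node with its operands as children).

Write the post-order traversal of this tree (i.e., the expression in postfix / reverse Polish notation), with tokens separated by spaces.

Post-order on an expression tree gives postfix notation: for each operator, emit left operand, right operand, then the operator.

8 7 6 + * 2 2 + + 8 - 1 9 4 - + +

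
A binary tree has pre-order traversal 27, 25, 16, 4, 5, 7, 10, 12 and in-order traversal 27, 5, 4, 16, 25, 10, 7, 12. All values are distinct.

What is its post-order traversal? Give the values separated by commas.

The first element of pre-order is the root; it splits in-order into left and right subtrees.
Root 27: left subtree has 0 nodes { }, right has 7 {5, 4, 16, 25, 10, 7, 12}.
  Root 25: left subtree has 3 nodes {5, 4, 16}, right has 3 {10, 7, 12}.
    Root 16: left subtree has 2 nodes {5, 4}, right has 0 { }.
      Root 4: left subtree has 1 node {5}, right has 0 { }.
    Root 7: left subtree has 1 node {10}, right has 1 {12}.

5, 4, 16, 10, 12, 7, 25, 27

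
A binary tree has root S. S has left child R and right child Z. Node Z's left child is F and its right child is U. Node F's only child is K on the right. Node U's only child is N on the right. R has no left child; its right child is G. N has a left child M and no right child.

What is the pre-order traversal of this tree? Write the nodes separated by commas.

S, R, G, Z, F, K, U, N, M

Pre-order visits the node, then its left subtree, then its right subtree.
Visit S.
At S: go left to R.
  Visit R.
  At R: no left child.
  At R: go right to G.
    G is a leaf — visit G.
At S: go right to Z.
  Visit Z.
  At Z: go left to F.
    Visit F.
    At F: no left child.
    At F: go right to K.
      K is a leaf — visit K.
  At Z: go right to U.
    Visit U.
    At U: no left child.
    At U: go right to N.
      Visit N.
      At N: go left to M.
        M is a leaf — visit M.
      At N: no right child.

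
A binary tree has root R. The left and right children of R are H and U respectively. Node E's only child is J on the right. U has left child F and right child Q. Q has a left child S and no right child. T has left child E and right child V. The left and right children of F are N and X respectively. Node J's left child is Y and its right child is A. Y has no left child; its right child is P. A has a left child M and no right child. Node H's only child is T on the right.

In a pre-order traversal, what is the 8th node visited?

Pre-order visits the node, then its left subtree, then its right subtree.
Visit R.
At R: go left to H.
  Visit H.
  At H: no left child.
  At H: go right to T.
    Visit T.
    At T: go left to E.
      Visit E.
      At E: no left child.
      At E: go right to J.
        Visit J.
        At J: go left to Y.
          Visit Y.
          At Y: no left child.
          At Y: go right to P.
            P is a leaf — visit P.
        At J: go right to A.
          Visit A.
          At A: go left to M.
            M is a leaf — visit M.
          At A: no right child.
    At T: go right to V.
      V is a leaf — visit V.
At R: go right to U.
  Visit U.
  At U: go left to F.
    Visit F.
    At F: go left to N.
      N is a leaf — visit N.
    At F: go right to X.
      X is a leaf — visit X.
  At U: go right to Q.
    Visit Q.
    At Q: go left to S.
      S is a leaf — visit S.
    At Q: no right child.
Full pre-order sequence: R, H, T, E, J, Y, P, A, M, V, U, F, N, X, Q, S.

A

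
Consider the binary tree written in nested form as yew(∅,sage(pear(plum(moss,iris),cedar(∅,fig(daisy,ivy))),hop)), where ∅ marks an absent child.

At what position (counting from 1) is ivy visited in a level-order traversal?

11

Level-order visits nodes level by level from the root, left to right within each level.
Level 0: yew
Level 1: sage
Level 2: pear, hop
Level 3: plum, cedar
Level 4: moss, iris, fig
Level 5: daisy, ivy
Full level-order sequence: yew, sage, pear, hop, plum, cedar, moss, iris, fig, daisy, ivy.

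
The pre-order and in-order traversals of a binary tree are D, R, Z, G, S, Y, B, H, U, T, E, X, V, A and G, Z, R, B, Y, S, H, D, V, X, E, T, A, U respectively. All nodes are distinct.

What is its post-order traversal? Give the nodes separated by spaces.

The first element of pre-order is the root; it splits in-order into left and right subtrees.
Root D: left subtree has 7 nodes {G, Z, R, B, Y, S, H}, right has 6 {V, X, E, T, A, U}.
  Root R: left subtree has 2 nodes {G, Z}, right has 4 {B, Y, S, H}.
    Root Z: left subtree has 1 node {G}, right has 0 { }.
    Root S: left subtree has 2 nodes {B, Y}, right has 1 {H}.
      Root Y: left subtree has 1 node {B}, right has 0 { }.
  Root U: left subtree has 5 nodes {V, X, E, T, A}, right has 0 { }.
    Root T: left subtree has 3 nodes {V, X, E}, right has 1 {A}.
      Root E: left subtree has 2 nodes {V, X}, right has 0 { }.
        Root X: left subtree has 1 node {V}, right has 0 { }.

G Z B Y H S R V X E A T U D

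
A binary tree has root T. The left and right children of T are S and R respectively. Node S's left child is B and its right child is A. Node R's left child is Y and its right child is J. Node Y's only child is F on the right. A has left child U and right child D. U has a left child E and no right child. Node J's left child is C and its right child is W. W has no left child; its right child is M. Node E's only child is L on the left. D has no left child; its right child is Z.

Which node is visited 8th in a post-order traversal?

Post-order visits the left subtree, then the right subtree, then the node.
At T: go left to S.
  At S: go left to B.
    B is a leaf — visit B.
  At S: go right to A.
    At A: go left to U.
      At U: go left to E.
        At E: go left to L.
          L is a leaf — visit L.
        At E: no right child.
        Visit E.
      At U: no right child.
      Visit U.
    At A: go right to D.
      At D: no left child.
      At D: go right to Z.
        Z is a leaf — visit Z.
      Visit D.
    Visit A.
  Visit S.
At T: go right to R.
  At R: go left to Y.
    At Y: no left child.
    At Y: go right to F.
      F is a leaf — visit F.
    Visit Y.
  At R: go right to J.
    At J: go left to C.
      C is a leaf — visit C.
    At J: go right to W.
      At W: no left child.
      At W: go right to M.
        M is a leaf — visit M.
      Visit W.
    Visit J.
  Visit R.
Visit T.
Full post-order sequence: B, L, E, U, Z, D, A, S, F, Y, C, M, W, J, R, T.

S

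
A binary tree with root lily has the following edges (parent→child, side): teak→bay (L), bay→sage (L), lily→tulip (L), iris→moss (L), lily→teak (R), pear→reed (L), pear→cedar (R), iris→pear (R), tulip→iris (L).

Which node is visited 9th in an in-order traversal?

bay

In-order visits the left subtree, then the node, then the right subtree.
At lily: go left to tulip.
  At tulip: go left to iris.
    At iris: go left to moss.
      moss is a leaf — visit moss.
    Visit iris.
    At iris: go right to pear.
      At pear: go left to reed.
        reed is a leaf — visit reed.
      Visit pear.
      At pear: go right to cedar.
        cedar is a leaf — visit cedar.
  Visit tulip.
  At tulip: no right child.
Visit lily.
At lily: go right to teak.
  At teak: go left to bay.
    At bay: go left to sage.
      sage is a leaf — visit sage.
    Visit bay.
    At bay: no right child.
  Visit teak.
  At teak: no right child.
Full in-order sequence: moss, iris, reed, pear, cedar, tulip, lily, sage, bay, teak.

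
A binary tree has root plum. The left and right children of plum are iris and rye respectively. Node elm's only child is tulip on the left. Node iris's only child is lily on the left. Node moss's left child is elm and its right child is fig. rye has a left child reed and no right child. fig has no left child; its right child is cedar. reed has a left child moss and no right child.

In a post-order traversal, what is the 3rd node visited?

tulip

Post-order visits the left subtree, then the right subtree, then the node.
At plum: go left to iris.
  At iris: go left to lily.
    lily is a leaf — visit lily.
  At iris: no right child.
  Visit iris.
At plum: go right to rye.
  At rye: go left to reed.
    At reed: go left to moss.
      At moss: go left to elm.
        At elm: go left to tulip.
          tulip is a leaf — visit tulip.
        At elm: no right child.
        Visit elm.
      At moss: go right to fig.
        At fig: no left child.
        At fig: go right to cedar.
          cedar is a leaf — visit cedar.
        Visit fig.
      Visit moss.
    At reed: no right child.
    Visit reed.
  At rye: no right child.
  Visit rye.
Visit plum.
Full post-order sequence: lily, iris, tulip, elm, cedar, fig, moss, reed, rye, plum.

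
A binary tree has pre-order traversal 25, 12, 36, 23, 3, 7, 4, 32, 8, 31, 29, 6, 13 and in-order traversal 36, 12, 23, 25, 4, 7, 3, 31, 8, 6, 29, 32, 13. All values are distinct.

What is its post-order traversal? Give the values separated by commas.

36, 23, 12, 4, 7, 31, 6, 29, 8, 13, 32, 3, 25

The first element of pre-order is the root; it splits in-order into left and right subtrees.
Root 25: left subtree has 3 nodes {36, 12, 23}, right has 9 {4, 7, 3, 31, 8, 6, 29, 32, 13}.
  Root 12: left subtree has 1 node {36}, right has 1 {23}.
  Root 3: left subtree has 2 nodes {4, 7}, right has 6 {31, 8, 6, 29, 32, 13}.
    Root 7: left subtree has 1 node {4}, right has 0 { }.
    Root 32: left subtree has 4 nodes {31, 8, 6, 29}, right has 1 {13}.
      Root 8: left subtree has 1 node {31}, right has 2 {6, 29}.
        Root 29: left subtree has 1 node {6}, right has 0 { }.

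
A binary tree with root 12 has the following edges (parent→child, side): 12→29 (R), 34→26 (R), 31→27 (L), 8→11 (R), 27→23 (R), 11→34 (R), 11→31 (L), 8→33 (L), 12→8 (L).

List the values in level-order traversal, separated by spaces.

Level-order visits nodes level by level from the root, left to right within each level.
Level 0: 12
Level 1: 8, 29
Level 2: 33, 11
Level 3: 31, 34
Level 4: 27, 26
Level 5: 23

12 8 29 33 11 31 34 27 26 23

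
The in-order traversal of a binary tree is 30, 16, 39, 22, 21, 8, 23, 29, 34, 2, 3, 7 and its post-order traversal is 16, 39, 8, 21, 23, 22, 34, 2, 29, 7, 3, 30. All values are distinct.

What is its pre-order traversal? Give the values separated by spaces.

The last element of post-order is the root; it splits in-order into left and right subtrees.
Root 30: left subtree has 0 nodes { }, right has 11 {16, 39, 22, 21, 8, 23, 29, 34, 2, 3, 7}.
  Root 3: left subtree has 9 nodes {16, 39, 22, 21, 8, 23, 29, 34, 2}, right has 1 {7}.
    Root 29: left subtree has 6 nodes {16, 39, 22, 21, 8, 23}, right has 2 {34, 2}.
      Root 22: left subtree has 2 nodes {16, 39}, right has 3 {21, 8, 23}.
        Root 39: left subtree has 1 node {16}, right has 0 { }.
        Root 23: left subtree has 2 nodes {21, 8}, right has 0 { }.
          Root 21: left subtree has 0 nodes { }, right has 1 {8}.
      Root 2: left subtree has 1 node {34}, right has 0 { }.

30 3 29 22 39 16 23 21 8 2 34 7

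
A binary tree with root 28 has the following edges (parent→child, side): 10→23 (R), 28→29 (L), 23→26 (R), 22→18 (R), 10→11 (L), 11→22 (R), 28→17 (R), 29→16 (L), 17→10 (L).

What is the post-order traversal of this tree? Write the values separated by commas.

16, 29, 18, 22, 11, 26, 23, 10, 17, 28

Post-order visits the left subtree, then the right subtree, then the node.
At 28: go left to 29.
  At 29: go left to 16.
    16 is a leaf — visit 16.
  At 29: no right child.
  Visit 29.
At 28: go right to 17.
  At 17: go left to 10.
    At 10: go left to 11.
      At 11: no left child.
      At 11: go right to 22.
        At 22: no left child.
        At 22: go right to 18.
          18 is a leaf — visit 18.
        Visit 22.
      Visit 11.
    At 10: go right to 23.
      At 23: no left child.
      At 23: go right to 26.
        26 is a leaf — visit 26.
      Visit 23.
    Visit 10.
  At 17: no right child.
  Visit 17.
Visit 28.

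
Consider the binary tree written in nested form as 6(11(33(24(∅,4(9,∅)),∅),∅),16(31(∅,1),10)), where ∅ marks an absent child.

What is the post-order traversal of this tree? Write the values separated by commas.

Post-order visits the left subtree, then the right subtree, then the node.
At 6: go left to 11.
  At 11: go left to 33.
    At 33: go left to 24.
      At 24: no left child.
      At 24: go right to 4.
        At 4: go left to 9.
          9 is a leaf — visit 9.
        At 4: no right child.
        Visit 4.
      Visit 24.
    At 33: no right child.
    Visit 33.
  At 11: no right child.
  Visit 11.
At 6: go right to 16.
  At 16: go left to 31.
    At 31: no left child.
    At 31: go right to 1.
      1 is a leaf — visit 1.
    Visit 31.
  At 16: go right to 10.
    10 is a leaf — visit 10.
  Visit 16.
Visit 6.

9, 4, 24, 33, 11, 1, 31, 10, 16, 6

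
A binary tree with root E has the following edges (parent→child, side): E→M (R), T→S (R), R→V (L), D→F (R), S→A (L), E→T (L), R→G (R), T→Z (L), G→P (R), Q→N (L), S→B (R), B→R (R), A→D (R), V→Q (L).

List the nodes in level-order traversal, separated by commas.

E, T, M, Z, S, A, B, D, R, F, V, G, Q, P, N

Level-order visits nodes level by level from the root, left to right within each level.
Level 0: E
Level 1: T, M
Level 2: Z, S
Level 3: A, B
Level 4: D, R
Level 5: F, V, G
Level 6: Q, P
Level 7: N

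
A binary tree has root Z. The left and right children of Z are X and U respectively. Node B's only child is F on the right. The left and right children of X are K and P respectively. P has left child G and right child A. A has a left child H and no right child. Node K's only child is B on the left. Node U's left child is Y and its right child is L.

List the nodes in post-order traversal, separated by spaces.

F B K G H A P X Y L U Z

Post-order visits the left subtree, then the right subtree, then the node.
At Z: go left to X.
  At X: go left to K.
    At K: go left to B.
      At B: no left child.
      At B: go right to F.
        F is a leaf — visit F.
      Visit B.
    At K: no right child.
    Visit K.
  At X: go right to P.
    At P: go left to G.
      G is a leaf — visit G.
    At P: go right to A.
      At A: go left to H.
        H is a leaf — visit H.
      At A: no right child.
      Visit A.
    Visit P.
  Visit X.
At Z: go right to U.
  At U: go left to Y.
    Y is a leaf — visit Y.
  At U: go right to L.
    L is a leaf — visit L.
  Visit U.
Visit Z.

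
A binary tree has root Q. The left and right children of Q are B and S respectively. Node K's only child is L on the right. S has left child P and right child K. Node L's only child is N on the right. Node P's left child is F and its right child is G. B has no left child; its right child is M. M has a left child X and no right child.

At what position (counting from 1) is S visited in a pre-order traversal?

Pre-order visits the node, then its left subtree, then its right subtree.
Visit Q.
At Q: go left to B.
  Visit B.
  At B: no left child.
  At B: go right to M.
    Visit M.
    At M: go left to X.
      X is a leaf — visit X.
    At M: no right child.
At Q: go right to S.
  Visit S.
  At S: go left to P.
    Visit P.
    At P: go left to F.
      F is a leaf — visit F.
    At P: go right to G.
      G is a leaf — visit G.
  At S: go right to K.
    Visit K.
    At K: no left child.
    At K: go right to L.
      Visit L.
      At L: no left child.
      At L: go right to N.
        N is a leaf — visit N.
Full pre-order sequence: Q, B, M, X, S, P, F, G, K, L, N.

5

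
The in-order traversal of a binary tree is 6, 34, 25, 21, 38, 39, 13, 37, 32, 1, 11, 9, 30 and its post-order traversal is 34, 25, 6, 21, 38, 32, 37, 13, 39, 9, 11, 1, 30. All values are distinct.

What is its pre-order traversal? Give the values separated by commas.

The last element of post-order is the root; it splits in-order into left and right subtrees.
Root 30: left subtree has 12 nodes {6, 34, 25, 21, 38, 39, 13, 37, 32, 1, 11, 9}, right has 0 { }.
  Root 1: left subtree has 9 nodes {6, 34, 25, 21, 38, 39, 13, 37, 32}, right has 2 {11, 9}.
    Root 39: left subtree has 5 nodes {6, 34, 25, 21, 38}, right has 3 {13, 37, 32}.
      Root 38: left subtree has 4 nodes {6, 34, 25, 21}, right has 0 { }.
        Root 21: left subtree has 3 nodes {6, 34, 25}, right has 0 { }.
          Root 6: left subtree has 0 nodes { }, right has 2 {34, 25}.
            Root 25: left subtree has 1 node {34}, right has 0 { }.
      Root 13: left subtree has 0 nodes { }, right has 2 {37, 32}.
        Root 37: left subtree has 0 nodes { }, right has 1 {32}.
    Root 11: left subtree has 0 nodes { }, right has 1 {9}.

30, 1, 39, 38, 21, 6, 25, 34, 13, 37, 32, 11, 9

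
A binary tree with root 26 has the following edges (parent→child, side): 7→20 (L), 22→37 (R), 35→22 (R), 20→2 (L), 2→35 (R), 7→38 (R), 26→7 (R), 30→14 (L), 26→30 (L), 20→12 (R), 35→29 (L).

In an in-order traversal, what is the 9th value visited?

In-order visits the left subtree, then the node, then the right subtree.
At 26: go left to 30.
  At 30: go left to 14.
    14 is a leaf — visit 14.
  Visit 30.
  At 30: no right child.
Visit 26.
At 26: go right to 7.
  At 7: go left to 20.
    At 20: go left to 2.
      At 2: no left child.
      Visit 2.
      At 2: go right to 35.
        At 35: go left to 29.
          29 is a leaf — visit 29.
        Visit 35.
        At 35: go right to 22.
          At 22: no left child.
          Visit 22.
          At 22: go right to 37.
            37 is a leaf — visit 37.
    Visit 20.
    At 20: go right to 12.
      12 is a leaf — visit 12.
  Visit 7.
  At 7: go right to 38.
    38 is a leaf — visit 38.
Full in-order sequence: 14, 30, 26, 2, 29, 35, 22, 37, 20, 12, 7, 38.

20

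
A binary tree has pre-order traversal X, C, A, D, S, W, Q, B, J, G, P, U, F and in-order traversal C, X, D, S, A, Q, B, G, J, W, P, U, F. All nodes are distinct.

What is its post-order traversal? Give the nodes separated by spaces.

The first element of pre-order is the root; it splits in-order into left and right subtrees.
Root X: left subtree has 1 node {C}, right has 11 {D, S, A, Q, B, G, J, W, P, U, F}.
  Root A: left subtree has 2 nodes {D, S}, right has 8 {Q, B, G, J, W, P, U, F}.
    Root D: left subtree has 0 nodes { }, right has 1 {S}.
    Root W: left subtree has 4 nodes {Q, B, G, J}, right has 3 {P, U, F}.
      Root Q: left subtree has 0 nodes { }, right has 3 {B, G, J}.
        Root B: left subtree has 0 nodes { }, right has 2 {G, J}.
          Root J: left subtree has 1 node {G}, right has 0 { }.
      Root P: left subtree has 0 nodes { }, right has 2 {U, F}.
        Root U: left subtree has 0 nodes { }, right has 1 {F}.

C S D G J B Q F U P W A X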